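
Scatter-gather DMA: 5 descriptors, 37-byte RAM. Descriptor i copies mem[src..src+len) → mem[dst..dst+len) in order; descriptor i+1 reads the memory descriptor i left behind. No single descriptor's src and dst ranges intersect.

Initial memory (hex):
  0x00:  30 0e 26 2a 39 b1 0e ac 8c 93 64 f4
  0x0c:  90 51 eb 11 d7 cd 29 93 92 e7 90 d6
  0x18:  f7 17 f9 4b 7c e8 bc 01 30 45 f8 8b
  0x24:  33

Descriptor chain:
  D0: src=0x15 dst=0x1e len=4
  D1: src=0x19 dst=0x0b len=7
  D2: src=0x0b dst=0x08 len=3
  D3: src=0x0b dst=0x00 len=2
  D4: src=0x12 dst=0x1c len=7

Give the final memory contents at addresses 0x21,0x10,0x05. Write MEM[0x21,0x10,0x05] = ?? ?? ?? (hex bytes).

[0] 0x15->0x1e len=4 : e7 90 d6 f7
[1] 0x19->0x0b len=7 : 17 f9 4b 7c e8 e7 90
[2] 0x0b->0x08 len=3 : 17 f9 4b
[3] 0x0b->0x00 len=2 : 17 f9
[4] 0x12->0x1c len=7 : 29 93 92 e7 90 d6 f7
query mem[0x21]=0xd6, mem[0x10]=0xe7, mem[0x05]=0xb1

MEM[0x21,0x10,0x05] = d6 e7 b1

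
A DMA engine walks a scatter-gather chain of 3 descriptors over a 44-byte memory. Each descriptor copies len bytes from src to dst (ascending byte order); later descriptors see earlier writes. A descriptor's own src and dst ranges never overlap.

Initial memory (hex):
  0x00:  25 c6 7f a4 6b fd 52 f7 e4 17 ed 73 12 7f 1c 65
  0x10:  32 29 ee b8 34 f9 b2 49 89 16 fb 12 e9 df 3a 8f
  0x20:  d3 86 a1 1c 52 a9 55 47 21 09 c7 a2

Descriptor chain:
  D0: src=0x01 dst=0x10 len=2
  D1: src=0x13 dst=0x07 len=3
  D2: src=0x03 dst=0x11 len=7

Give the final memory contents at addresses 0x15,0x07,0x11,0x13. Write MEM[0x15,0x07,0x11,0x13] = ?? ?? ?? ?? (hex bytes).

#0 dst[0x10+2] := {0xc6,0x7f}
#1 dst[0x07+3] := {0xb8,0x34,0xf9}
#2 dst[0x11+7] := {0xa4,0x6b,0xfd,0x52,0xb8,0x34,0xf9}
query mem[0x15]=0xb8, mem[0x07]=0xb8, mem[0x11]=0xa4, mem[0x13]=0xfd

MEM[0x15,0x07,0x11,0x13] = b8 b8 a4 fd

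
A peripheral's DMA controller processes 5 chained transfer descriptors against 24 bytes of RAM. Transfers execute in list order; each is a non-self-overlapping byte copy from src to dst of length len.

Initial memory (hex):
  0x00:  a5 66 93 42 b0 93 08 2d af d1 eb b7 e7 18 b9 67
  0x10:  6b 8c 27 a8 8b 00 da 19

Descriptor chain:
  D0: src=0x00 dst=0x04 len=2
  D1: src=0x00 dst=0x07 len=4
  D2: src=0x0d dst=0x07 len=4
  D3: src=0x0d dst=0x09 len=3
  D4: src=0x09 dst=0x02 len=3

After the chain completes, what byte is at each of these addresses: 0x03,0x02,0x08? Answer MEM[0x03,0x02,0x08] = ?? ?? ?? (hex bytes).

MEM[0x03,0x02,0x08] = b9 18 b9

  after D0: wrote 2B at 0x04 = a566
  after D1: wrote 4B at 0x07 = a5669342
  after D2: wrote 4B at 0x07 = 18b9676b
  after D3: wrote 3B at 0x09 = 18b967
  after D4: wrote 3B at 0x02 = 18b967
query mem[0x03]=0xb9, mem[0x02]=0x18, mem[0x08]=0xb9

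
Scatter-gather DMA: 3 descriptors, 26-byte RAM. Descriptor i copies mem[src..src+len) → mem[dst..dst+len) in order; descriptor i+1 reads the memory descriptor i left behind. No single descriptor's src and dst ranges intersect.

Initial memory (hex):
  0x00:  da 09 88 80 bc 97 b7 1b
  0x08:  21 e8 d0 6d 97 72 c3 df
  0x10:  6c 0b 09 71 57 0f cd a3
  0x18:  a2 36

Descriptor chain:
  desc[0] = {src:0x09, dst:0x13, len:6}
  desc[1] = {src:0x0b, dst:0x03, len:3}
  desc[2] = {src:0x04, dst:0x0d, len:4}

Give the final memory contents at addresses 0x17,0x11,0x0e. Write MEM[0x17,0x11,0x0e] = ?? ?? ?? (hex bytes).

D0: mem[0x13..0x18] <- [e8 d0 6d 97 72 c3]
D1: mem[0x03..0x05] <- [6d 97 72]
D2: mem[0x0d..0x10] <- [97 72 b7 1b]
query mem[0x17]=0x72, mem[0x11]=0x0b, mem[0x0e]=0x72

MEM[0x17,0x11,0x0e] = 72 0b 72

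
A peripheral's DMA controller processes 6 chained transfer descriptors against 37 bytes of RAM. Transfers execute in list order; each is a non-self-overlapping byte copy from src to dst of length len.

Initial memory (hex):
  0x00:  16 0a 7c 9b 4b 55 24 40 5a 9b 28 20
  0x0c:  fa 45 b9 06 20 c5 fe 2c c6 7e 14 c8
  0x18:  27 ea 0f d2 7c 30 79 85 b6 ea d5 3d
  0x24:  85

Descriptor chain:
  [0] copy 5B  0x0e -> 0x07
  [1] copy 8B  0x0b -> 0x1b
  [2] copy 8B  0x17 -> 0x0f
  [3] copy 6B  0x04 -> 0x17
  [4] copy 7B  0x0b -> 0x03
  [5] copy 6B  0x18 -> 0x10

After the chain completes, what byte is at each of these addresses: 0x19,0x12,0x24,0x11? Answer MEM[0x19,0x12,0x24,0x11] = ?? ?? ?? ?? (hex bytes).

MEM[0x19,0x12,0x24,0x11] = 24 b9 85 24

[0] 0x0e->0x07 len=5 : b9 06 20 c5 fe
[1] 0x0b->0x1b len=8 : fe fa 45 b9 06 20 c5 fe
[2] 0x17->0x0f len=8 : c8 27 ea 0f fe fa 45 b9
[3] 0x04->0x17 len=6 : 4b 55 24 b9 06 20
[4] 0x0b->0x03 len=7 : fe fa 45 b9 c8 27 ea
[5] 0x18->0x10 len=6 : 55 24 b9 06 20 45
query mem[0x19]=0x24, mem[0x12]=0xb9, mem[0x24]=0x85, mem[0x11]=0x24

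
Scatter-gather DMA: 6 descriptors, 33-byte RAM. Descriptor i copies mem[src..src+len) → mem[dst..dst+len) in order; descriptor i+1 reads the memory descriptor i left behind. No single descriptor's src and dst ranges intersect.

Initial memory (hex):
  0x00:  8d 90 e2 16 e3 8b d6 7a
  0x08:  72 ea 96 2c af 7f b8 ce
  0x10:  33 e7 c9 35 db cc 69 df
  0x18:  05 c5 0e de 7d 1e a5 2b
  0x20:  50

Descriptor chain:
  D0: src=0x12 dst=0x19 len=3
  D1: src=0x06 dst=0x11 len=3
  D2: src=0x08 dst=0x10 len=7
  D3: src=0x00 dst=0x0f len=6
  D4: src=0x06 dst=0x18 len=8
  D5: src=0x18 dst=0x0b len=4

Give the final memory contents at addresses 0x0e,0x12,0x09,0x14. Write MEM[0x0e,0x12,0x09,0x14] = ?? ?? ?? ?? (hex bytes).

MEM[0x0e,0x12,0x09,0x14] = ea 16 ea 8b

D0: mem[0x19..0x1b] <- [c9 35 db]
D1: mem[0x11..0x13] <- [d6 7a 72]
D2: mem[0x10..0x16] <- [72 ea 96 2c af 7f b8]
D3: mem[0x0f..0x14] <- [8d 90 e2 16 e3 8b]
D4: mem[0x18..0x1f] <- [d6 7a 72 ea 96 2c af 7f]
D5: mem[0x0b..0x0e] <- [d6 7a 72 ea]
query mem[0x0e]=0xea, mem[0x12]=0x16, mem[0x09]=0xea, mem[0x14]=0x8b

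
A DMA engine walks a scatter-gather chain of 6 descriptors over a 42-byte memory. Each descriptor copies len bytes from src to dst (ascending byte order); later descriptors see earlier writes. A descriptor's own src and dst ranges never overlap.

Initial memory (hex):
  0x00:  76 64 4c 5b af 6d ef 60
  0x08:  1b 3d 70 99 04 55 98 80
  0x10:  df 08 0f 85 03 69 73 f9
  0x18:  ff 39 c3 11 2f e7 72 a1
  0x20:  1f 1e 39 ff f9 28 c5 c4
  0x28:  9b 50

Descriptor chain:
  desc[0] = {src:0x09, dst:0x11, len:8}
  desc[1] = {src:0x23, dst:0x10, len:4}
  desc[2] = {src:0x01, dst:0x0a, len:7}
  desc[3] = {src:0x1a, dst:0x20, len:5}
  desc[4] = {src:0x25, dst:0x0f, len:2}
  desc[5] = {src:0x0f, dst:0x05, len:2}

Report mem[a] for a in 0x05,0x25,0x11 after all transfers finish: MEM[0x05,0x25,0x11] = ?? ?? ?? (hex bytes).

  after D0: wrote 8B at 0x11 = 3d709904559880df
  after D1: wrote 4B at 0x10 = fff928c5
  after D2: wrote 7B at 0x0a = 644c5baf6def60
  after D3: wrote 5B at 0x20 = c3112fe772
  after D4: wrote 2B at 0x0f = 28c5
  after D5: wrote 2B at 0x05 = 28c5
query mem[0x05]=0x28, mem[0x25]=0x28, mem[0x11]=0xf9

MEM[0x05,0x25,0x11] = 28 28 f9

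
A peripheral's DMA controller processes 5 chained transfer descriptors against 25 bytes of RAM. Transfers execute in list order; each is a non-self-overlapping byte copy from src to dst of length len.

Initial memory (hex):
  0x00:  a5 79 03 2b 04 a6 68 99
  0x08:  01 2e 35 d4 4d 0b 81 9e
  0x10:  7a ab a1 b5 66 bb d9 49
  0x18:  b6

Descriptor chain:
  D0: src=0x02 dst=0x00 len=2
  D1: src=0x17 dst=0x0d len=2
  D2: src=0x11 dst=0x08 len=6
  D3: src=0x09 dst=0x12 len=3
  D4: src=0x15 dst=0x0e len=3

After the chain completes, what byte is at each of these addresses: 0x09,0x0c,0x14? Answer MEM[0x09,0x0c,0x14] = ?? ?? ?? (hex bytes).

D0: mem[0x00..0x01] <- [03 2b]
D1: mem[0x0d..0x0e] <- [49 b6]
D2: mem[0x08..0x0d] <- [ab a1 b5 66 bb d9]
D3: mem[0x12..0x14] <- [a1 b5 66]
D4: mem[0x0e..0x10] <- [bb d9 49]
query mem[0x09]=0xa1, mem[0x0c]=0xbb, mem[0x14]=0x66

MEM[0x09,0x0c,0x14] = a1 bb 66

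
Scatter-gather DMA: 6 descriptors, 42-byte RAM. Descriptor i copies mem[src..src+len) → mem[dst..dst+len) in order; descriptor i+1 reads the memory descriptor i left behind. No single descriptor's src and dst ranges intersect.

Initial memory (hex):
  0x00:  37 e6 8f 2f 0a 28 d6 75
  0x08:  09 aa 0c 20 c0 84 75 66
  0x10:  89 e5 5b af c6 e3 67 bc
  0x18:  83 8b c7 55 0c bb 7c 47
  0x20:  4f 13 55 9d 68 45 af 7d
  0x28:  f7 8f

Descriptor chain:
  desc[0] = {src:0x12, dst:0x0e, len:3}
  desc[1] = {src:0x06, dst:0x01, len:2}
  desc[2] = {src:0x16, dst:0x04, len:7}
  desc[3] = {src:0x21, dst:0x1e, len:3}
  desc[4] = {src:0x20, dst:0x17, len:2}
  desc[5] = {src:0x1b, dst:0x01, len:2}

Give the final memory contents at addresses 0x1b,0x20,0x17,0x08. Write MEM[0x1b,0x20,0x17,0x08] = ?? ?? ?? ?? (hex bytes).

[0] 0x12->0x0e len=3 : 5b af c6
[1] 0x06->0x01 len=2 : d6 75
[2] 0x16->0x04 len=7 : 67 bc 83 8b c7 55 0c
[3] 0x21->0x1e len=3 : 13 55 9d
[4] 0x20->0x17 len=2 : 9d 13
[5] 0x1b->0x01 len=2 : 55 0c
query mem[0x1b]=0x55, mem[0x20]=0x9d, mem[0x17]=0x9d, mem[0x08]=0xc7

MEM[0x1b,0x20,0x17,0x08] = 55 9d 9d c7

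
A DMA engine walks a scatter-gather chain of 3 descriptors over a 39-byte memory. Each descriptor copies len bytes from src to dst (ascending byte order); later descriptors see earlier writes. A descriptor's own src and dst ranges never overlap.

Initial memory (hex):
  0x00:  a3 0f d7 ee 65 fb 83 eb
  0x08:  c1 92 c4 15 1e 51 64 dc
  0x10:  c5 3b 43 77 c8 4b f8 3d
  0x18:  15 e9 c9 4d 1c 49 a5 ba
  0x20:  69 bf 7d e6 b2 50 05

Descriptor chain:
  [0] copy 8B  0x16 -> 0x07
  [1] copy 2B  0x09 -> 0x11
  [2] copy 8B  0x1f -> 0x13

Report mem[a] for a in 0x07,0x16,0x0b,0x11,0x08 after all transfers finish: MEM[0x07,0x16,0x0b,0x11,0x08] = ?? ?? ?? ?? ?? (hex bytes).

MEM[0x07,0x16,0x0b,0x11,0x08] = f8 7d c9 15 3d

[0] 0x16->0x07 len=8 : f8 3d 15 e9 c9 4d 1c 49
[1] 0x09->0x11 len=2 : 15 e9
[2] 0x1f->0x13 len=8 : ba 69 bf 7d e6 b2 50 05
query mem[0x07]=0xf8, mem[0x16]=0x7d, mem[0x0b]=0xc9, mem[0x11]=0x15, mem[0x08]=0x3d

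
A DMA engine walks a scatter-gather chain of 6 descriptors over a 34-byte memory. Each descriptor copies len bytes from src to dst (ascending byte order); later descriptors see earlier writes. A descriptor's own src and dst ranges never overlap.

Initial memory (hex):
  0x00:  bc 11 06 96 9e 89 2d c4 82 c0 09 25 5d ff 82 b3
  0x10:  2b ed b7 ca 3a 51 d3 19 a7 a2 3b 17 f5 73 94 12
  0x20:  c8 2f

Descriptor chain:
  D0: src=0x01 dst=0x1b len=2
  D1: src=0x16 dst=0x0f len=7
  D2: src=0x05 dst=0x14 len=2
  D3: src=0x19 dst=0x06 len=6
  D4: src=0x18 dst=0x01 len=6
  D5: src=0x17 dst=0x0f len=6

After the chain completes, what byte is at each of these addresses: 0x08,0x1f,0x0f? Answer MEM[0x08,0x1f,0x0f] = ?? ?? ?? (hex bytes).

#0 dst[0x1b+2] := {0x11,0x06}
#1 dst[0x0f+7] := {0xd3,0x19,0xa7,0xa2,0x3b,0x11,0x06}
#2 dst[0x14+2] := {0x89,0x2d}
#3 dst[0x06+6] := {0xa2,0x3b,0x11,0x06,0x73,0x94}
#4 dst[0x01+6] := {0xa7,0xa2,0x3b,0x11,0x06,0x73}
#5 dst[0x0f+6] := {0x19,0xa7,0xa2,0x3b,0x11,0x06}
query mem[0x08]=0x11, mem[0x1f]=0x12, mem[0x0f]=0x19

MEM[0x08,0x1f,0x0f] = 11 12 19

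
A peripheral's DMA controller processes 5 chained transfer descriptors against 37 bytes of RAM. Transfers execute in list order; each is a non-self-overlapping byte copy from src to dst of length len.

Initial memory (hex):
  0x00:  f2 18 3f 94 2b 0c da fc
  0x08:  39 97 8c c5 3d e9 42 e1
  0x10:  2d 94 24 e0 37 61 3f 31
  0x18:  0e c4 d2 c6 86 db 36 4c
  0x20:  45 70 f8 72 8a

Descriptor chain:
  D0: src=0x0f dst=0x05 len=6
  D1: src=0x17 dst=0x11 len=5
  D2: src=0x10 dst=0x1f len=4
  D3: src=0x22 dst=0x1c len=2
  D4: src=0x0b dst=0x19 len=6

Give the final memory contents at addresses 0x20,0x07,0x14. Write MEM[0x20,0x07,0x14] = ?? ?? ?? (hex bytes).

  after D0: wrote 6B at 0x05 = e12d9424e037
  after D1: wrote 5B at 0x11 = 310ec4d2c6
  after D2: wrote 4B at 0x1f = 2d310ec4
  after D3: wrote 2B at 0x1c = c472
  after D4: wrote 6B at 0x19 = c53de942e12d
query mem[0x20]=0x31, mem[0x07]=0x94, mem[0x14]=0xd2

MEM[0x20,0x07,0x14] = 31 94 d2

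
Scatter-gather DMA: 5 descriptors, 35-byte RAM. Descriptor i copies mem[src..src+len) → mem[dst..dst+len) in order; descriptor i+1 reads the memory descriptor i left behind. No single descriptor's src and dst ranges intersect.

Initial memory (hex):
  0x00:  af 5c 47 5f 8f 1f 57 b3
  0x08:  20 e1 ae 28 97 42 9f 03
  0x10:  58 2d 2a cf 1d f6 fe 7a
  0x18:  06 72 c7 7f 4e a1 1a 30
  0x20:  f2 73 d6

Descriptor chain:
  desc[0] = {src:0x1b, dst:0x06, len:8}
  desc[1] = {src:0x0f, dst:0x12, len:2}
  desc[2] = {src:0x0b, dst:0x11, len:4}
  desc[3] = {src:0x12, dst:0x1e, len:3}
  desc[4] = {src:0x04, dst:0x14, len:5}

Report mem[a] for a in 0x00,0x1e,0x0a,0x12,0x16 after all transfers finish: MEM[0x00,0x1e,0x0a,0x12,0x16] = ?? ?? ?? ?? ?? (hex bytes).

MEM[0x00,0x1e,0x0a,0x12,0x16] = af 73 30 73 7f

[0] 0x1b->0x06 len=8 : 7f 4e a1 1a 30 f2 73 d6
[1] 0x0f->0x12 len=2 : 03 58
[2] 0x0b->0x11 len=4 : f2 73 d6 9f
[3] 0x12->0x1e len=3 : 73 d6 9f
[4] 0x04->0x14 len=5 : 8f 1f 7f 4e a1
query mem[0x00]=0xaf, mem[0x1e]=0x73, mem[0x0a]=0x30, mem[0x12]=0x73, mem[0x16]=0x7f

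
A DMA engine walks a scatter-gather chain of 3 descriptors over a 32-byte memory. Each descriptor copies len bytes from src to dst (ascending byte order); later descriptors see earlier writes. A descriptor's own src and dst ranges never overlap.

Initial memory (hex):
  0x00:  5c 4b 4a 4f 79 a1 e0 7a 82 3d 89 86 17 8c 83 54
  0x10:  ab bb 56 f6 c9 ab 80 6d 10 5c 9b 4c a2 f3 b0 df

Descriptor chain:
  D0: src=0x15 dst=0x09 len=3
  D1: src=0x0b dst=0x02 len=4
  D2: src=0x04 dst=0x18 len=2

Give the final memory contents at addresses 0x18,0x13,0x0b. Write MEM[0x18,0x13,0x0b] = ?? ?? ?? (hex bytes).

MEM[0x18,0x13,0x0b] = 8c f6 6d

#0 dst[0x09+3] := {0xab,0x80,0x6d}
#1 dst[0x02+4] := {0x6d,0x17,0x8c,0x83}
#2 dst[0x18+2] := {0x8c,0x83}
query mem[0x18]=0x8c, mem[0x13]=0xf6, mem[0x0b]=0x6d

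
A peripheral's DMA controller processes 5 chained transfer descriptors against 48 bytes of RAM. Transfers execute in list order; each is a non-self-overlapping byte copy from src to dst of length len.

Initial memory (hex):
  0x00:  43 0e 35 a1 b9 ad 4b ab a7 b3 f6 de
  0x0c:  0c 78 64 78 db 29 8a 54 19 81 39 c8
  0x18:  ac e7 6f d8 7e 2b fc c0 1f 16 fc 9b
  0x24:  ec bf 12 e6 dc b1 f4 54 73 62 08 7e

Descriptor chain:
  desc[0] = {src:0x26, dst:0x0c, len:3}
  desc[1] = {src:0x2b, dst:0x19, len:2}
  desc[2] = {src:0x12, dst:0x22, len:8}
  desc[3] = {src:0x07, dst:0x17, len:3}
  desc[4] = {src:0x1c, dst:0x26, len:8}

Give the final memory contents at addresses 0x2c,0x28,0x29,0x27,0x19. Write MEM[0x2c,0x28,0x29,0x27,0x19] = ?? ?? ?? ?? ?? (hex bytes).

#0 dst[0x0c+3] := {0x12,0xe6,0xdc}
#1 dst[0x19+2] := {0x54,0x73}
#2 dst[0x22+8] := {0x8a,0x54,0x19,0x81,0x39,0xc8,0xac,0x54}
#3 dst[0x17+3] := {0xab,0xa7,0xb3}
#4 dst[0x26+8] := {0x7e,0x2b,0xfc,0xc0,0x1f,0x16,0x8a,0x54}
query mem[0x2c]=0x8a, mem[0x28]=0xfc, mem[0x29]=0xc0, mem[0x27]=0x2b, mem[0x19]=0xb3

MEM[0x2c,0x28,0x29,0x27,0x19] = 8a fc c0 2b b3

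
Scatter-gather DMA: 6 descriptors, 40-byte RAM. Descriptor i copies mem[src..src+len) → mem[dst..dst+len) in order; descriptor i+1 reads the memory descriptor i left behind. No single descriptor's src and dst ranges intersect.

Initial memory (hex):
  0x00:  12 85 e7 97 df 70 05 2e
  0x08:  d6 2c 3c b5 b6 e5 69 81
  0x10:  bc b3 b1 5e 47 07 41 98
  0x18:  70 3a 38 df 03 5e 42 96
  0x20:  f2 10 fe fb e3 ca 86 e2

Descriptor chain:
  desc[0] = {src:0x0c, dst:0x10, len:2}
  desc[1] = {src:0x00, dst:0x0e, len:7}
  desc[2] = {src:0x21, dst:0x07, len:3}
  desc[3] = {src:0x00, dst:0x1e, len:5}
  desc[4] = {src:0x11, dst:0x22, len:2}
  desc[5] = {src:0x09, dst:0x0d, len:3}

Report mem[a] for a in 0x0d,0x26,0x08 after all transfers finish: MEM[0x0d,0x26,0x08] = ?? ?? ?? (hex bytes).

  after D0: wrote 2B at 0x10 = b6e5
  after D1: wrote 7B at 0x0e = 1285e797df7005
  after D2: wrote 3B at 0x07 = 10fefb
  after D3: wrote 5B at 0x1e = 1285e797df
  after D4: wrote 2B at 0x22 = 97df
  after D5: wrote 3B at 0x0d = fb3cb5
query mem[0x0d]=0xfb, mem[0x26]=0x86, mem[0x08]=0xfe

MEM[0x0d,0x26,0x08] = fb 86 fe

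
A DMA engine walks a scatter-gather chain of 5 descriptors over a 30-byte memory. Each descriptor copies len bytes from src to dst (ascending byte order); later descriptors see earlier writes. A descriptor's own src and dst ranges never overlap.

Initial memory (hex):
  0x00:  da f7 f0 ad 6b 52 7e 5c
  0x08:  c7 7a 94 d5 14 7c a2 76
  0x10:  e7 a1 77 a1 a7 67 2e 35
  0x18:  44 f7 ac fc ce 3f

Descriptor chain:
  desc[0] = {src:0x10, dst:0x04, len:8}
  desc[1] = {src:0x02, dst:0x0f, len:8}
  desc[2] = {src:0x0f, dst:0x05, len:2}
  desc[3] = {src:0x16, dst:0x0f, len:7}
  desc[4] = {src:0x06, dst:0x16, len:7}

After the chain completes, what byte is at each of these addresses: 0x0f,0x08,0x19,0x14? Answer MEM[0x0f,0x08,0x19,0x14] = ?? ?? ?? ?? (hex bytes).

MEM[0x0f,0x08,0x19,0x14] = 67 a7 67 fc

[0] 0x10->0x04 len=8 : e7 a1 77 a1 a7 67 2e 35
[1] 0x02->0x0f len=8 : f0 ad e7 a1 77 a1 a7 67
[2] 0x0f->0x05 len=2 : f0 ad
[3] 0x16->0x0f len=7 : 67 35 44 f7 ac fc ce
[4] 0x06->0x16 len=7 : ad a1 a7 67 2e 35 14
query mem[0x0f]=0x67, mem[0x08]=0xa7, mem[0x19]=0x67, mem[0x14]=0xfc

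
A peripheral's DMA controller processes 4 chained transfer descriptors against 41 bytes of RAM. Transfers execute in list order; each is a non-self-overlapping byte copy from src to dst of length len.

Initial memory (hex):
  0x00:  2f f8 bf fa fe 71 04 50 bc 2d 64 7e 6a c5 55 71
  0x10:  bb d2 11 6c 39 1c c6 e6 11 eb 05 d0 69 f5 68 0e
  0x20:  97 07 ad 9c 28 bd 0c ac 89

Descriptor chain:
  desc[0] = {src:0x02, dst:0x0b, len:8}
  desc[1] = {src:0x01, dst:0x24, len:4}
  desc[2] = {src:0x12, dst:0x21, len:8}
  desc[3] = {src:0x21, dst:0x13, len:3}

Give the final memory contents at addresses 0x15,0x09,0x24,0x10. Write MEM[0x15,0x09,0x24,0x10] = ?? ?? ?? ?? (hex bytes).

MEM[0x15,0x09,0x24,0x10] = 39 2d 1c 50

[0] 0x02->0x0b len=8 : bf fa fe 71 04 50 bc 2d
[1] 0x01->0x24 len=4 : f8 bf fa fe
[2] 0x12->0x21 len=8 : 2d 6c 39 1c c6 e6 11 eb
[3] 0x21->0x13 len=3 : 2d 6c 39
query mem[0x15]=0x39, mem[0x09]=0x2d, mem[0x24]=0x1c, mem[0x10]=0x50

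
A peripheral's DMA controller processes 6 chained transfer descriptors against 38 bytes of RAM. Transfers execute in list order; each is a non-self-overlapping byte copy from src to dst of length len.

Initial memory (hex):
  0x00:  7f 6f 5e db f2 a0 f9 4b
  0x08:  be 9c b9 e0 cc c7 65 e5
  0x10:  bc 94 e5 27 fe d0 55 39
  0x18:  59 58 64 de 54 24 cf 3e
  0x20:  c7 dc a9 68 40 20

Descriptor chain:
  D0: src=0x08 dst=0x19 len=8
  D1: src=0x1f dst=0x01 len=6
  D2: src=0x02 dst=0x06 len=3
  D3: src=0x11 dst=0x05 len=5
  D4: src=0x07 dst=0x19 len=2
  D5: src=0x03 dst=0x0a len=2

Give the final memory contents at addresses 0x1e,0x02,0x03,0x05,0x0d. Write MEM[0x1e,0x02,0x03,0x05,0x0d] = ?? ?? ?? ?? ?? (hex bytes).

MEM[0x1e,0x02,0x03,0x05,0x0d] = c7 e5 dc 94 c7

D0: mem[0x19..0x20] <- [be 9c b9 e0 cc c7 65 e5]
D1: mem[0x01..0x06] <- [65 e5 dc a9 68 40]
D2: mem[0x06..0x08] <- [e5 dc a9]
D3: mem[0x05..0x09] <- [94 e5 27 fe d0]
D4: mem[0x19..0x1a] <- [27 fe]
D5: mem[0x0a..0x0b] <- [dc a9]
query mem[0x1e]=0xc7, mem[0x02]=0xe5, mem[0x03]=0xdc, mem[0x05]=0x94, mem[0x0d]=0xc7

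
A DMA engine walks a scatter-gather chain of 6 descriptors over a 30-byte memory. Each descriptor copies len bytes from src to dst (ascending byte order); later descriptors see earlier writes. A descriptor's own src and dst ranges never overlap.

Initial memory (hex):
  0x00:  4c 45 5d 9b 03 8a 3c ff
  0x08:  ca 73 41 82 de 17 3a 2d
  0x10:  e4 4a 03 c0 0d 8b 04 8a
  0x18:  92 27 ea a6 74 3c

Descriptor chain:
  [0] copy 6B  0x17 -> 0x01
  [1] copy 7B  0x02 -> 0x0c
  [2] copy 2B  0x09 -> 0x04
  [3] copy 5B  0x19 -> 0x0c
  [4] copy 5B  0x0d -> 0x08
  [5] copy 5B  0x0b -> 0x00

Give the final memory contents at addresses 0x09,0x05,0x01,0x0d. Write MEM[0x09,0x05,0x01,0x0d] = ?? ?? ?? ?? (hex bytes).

MEM[0x09,0x05,0x01,0x0d] = a6 41 ff ea

#0 dst[0x01+6] := {0x8a,0x92,0x27,0xea,0xa6,0x74}
#1 dst[0x0c+7] := {0x92,0x27,0xea,0xa6,0x74,0xff,0xca}
#2 dst[0x04+2] := {0x73,0x41}
#3 dst[0x0c+5] := {0x27,0xea,0xa6,0x74,0x3c}
#4 dst[0x08+5] := {0xea,0xa6,0x74,0x3c,0xff}
#5 dst[0x00+5] := {0x3c,0xff,0xea,0xa6,0x74}
query mem[0x09]=0xa6, mem[0x05]=0x41, mem[0x01]=0xff, mem[0x0d]=0xea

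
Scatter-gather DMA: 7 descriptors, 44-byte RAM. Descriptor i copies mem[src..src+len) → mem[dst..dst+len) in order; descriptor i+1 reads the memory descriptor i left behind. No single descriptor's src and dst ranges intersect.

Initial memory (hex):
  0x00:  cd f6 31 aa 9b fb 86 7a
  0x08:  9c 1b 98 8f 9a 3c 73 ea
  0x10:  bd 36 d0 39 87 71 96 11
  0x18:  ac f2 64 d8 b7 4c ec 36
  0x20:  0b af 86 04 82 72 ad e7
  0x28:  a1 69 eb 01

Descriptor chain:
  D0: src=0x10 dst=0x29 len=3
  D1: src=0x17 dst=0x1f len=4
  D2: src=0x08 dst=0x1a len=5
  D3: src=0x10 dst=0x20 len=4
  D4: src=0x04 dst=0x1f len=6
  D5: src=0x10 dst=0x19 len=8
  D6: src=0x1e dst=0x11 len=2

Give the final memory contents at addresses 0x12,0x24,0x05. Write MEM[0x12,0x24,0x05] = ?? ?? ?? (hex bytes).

MEM[0x12,0x24,0x05] = 96 1b fb

#0 dst[0x29+3] := {0xbd,0x36,0xd0}
#1 dst[0x1f+4] := {0x11,0xac,0xf2,0x64}
#2 dst[0x1a+5] := {0x9c,0x1b,0x98,0x8f,0x9a}
#3 dst[0x20+4] := {0xbd,0x36,0xd0,0x39}
#4 dst[0x1f+6] := {0x9b,0xfb,0x86,0x7a,0x9c,0x1b}
#5 dst[0x19+8] := {0xbd,0x36,0xd0,0x39,0x87,0x71,0x96,0x11}
#6 dst[0x11+2] := {0x71,0x96}
query mem[0x12]=0x96, mem[0x24]=0x1b, mem[0x05]=0xfb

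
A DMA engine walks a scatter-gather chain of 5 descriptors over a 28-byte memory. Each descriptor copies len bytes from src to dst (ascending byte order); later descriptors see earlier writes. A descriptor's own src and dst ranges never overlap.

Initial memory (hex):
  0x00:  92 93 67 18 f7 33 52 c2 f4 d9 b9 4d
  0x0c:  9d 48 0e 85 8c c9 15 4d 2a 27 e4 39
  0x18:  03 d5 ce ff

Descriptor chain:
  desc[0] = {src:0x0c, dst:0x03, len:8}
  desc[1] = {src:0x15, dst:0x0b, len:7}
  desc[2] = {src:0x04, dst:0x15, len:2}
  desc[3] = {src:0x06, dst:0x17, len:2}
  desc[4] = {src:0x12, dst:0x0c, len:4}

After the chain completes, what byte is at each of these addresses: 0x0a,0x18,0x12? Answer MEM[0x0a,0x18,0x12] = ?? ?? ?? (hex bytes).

MEM[0x0a,0x18,0x12] = 4d 8c 15

#0 dst[0x03+8] := {0x9d,0x48,0x0e,0x85,0x8c,0xc9,0x15,0x4d}
#1 dst[0x0b+7] := {0x27,0xe4,0x39,0x03,0xd5,0xce,0xff}
#2 dst[0x15+2] := {0x48,0x0e}
#3 dst[0x17+2] := {0x85,0x8c}
#4 dst[0x0c+4] := {0x15,0x4d,0x2a,0x48}
query mem[0x0a]=0x4d, mem[0x18]=0x8c, mem[0x12]=0x15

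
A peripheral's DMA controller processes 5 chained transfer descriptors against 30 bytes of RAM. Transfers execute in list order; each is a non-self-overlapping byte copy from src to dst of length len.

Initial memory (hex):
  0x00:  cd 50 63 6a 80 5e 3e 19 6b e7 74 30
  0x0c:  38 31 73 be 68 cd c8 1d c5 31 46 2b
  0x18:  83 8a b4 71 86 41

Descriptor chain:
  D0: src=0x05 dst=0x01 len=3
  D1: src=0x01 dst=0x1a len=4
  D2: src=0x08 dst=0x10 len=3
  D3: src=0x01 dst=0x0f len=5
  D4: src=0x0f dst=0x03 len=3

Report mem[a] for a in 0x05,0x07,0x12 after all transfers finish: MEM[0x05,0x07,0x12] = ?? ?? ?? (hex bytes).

[0] 0x05->0x01 len=3 : 5e 3e 19
[1] 0x01->0x1a len=4 : 5e 3e 19 80
[2] 0x08->0x10 len=3 : 6b e7 74
[3] 0x01->0x0f len=5 : 5e 3e 19 80 5e
[4] 0x0f->0x03 len=3 : 5e 3e 19
query mem[0x05]=0x19, mem[0x07]=0x19, mem[0x12]=0x80

MEM[0x05,0x07,0x12] = 19 19 80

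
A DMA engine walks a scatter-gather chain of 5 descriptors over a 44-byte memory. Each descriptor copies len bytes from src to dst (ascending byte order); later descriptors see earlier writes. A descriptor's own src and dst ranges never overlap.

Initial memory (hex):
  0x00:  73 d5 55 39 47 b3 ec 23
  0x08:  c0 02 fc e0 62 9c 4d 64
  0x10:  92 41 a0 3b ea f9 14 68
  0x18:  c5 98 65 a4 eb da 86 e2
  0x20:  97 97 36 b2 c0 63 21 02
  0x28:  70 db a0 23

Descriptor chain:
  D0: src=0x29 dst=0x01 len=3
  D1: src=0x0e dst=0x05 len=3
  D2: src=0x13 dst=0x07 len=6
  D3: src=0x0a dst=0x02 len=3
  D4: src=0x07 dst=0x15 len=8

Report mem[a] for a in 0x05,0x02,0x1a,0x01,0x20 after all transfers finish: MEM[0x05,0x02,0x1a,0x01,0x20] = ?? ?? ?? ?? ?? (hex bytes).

MEM[0x05,0x02,0x1a,0x01,0x20] = 4d 14 c5 db 97

  after D0: wrote 3B at 0x01 = dba023
  after D1: wrote 3B at 0x05 = 4d6492
  after D2: wrote 6B at 0x07 = 3beaf91468c5
  after D3: wrote 3B at 0x02 = 1468c5
  after D4: wrote 8B at 0x15 = 3beaf91468c59c4d
query mem[0x05]=0x4d, mem[0x02]=0x14, mem[0x1a]=0xc5, mem[0x01]=0xdb, mem[0x20]=0x97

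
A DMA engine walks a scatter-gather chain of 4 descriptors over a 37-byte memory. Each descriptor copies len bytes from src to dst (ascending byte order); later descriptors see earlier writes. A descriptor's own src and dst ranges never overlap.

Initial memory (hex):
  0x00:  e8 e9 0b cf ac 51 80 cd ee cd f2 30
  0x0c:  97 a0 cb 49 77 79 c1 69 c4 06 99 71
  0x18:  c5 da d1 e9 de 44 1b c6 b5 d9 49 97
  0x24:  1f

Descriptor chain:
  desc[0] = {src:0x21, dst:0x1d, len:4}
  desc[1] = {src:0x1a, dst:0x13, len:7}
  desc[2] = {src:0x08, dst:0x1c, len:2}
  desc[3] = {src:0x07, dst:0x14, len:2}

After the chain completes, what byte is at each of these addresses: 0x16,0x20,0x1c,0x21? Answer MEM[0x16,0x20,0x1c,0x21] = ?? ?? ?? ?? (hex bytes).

#0 dst[0x1d+4] := {0xd9,0x49,0x97,0x1f}
#1 dst[0x13+7] := {0xd1,0xe9,0xde,0xd9,0x49,0x97,0x1f}
#2 dst[0x1c+2] := {0xee,0xcd}
#3 dst[0x14+2] := {0xcd,0xee}
query mem[0x16]=0xd9, mem[0x20]=0x1f, mem[0x1c]=0xee, mem[0x21]=0xd9

MEM[0x16,0x20,0x1c,0x21] = d9 1f ee d9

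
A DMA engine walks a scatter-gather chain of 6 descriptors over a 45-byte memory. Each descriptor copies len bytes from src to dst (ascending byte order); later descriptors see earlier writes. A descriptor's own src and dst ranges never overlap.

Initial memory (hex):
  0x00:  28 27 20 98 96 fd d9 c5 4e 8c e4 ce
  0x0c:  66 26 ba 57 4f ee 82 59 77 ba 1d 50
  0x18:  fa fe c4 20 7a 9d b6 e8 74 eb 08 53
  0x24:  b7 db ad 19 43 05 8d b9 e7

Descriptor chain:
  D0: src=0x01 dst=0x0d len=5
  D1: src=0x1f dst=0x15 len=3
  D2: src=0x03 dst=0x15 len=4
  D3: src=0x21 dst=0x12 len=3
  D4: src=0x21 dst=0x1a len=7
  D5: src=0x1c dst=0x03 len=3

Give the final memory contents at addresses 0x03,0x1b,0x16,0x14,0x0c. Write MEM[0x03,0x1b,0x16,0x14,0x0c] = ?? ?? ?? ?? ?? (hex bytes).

MEM[0x03,0x1b,0x16,0x14,0x0c] = 53 08 96 53 66

  after D0: wrote 5B at 0x0d = 27209896fd
  after D1: wrote 3B at 0x15 = e874eb
  after D2: wrote 4B at 0x15 = 9896fdd9
  after D3: wrote 3B at 0x12 = eb0853
  after D4: wrote 7B at 0x1a = eb0853b7dbad19
  after D5: wrote 3B at 0x03 = 53b7db
query mem[0x03]=0x53, mem[0x1b]=0x08, mem[0x16]=0x96, mem[0x14]=0x53, mem[0x0c]=0x66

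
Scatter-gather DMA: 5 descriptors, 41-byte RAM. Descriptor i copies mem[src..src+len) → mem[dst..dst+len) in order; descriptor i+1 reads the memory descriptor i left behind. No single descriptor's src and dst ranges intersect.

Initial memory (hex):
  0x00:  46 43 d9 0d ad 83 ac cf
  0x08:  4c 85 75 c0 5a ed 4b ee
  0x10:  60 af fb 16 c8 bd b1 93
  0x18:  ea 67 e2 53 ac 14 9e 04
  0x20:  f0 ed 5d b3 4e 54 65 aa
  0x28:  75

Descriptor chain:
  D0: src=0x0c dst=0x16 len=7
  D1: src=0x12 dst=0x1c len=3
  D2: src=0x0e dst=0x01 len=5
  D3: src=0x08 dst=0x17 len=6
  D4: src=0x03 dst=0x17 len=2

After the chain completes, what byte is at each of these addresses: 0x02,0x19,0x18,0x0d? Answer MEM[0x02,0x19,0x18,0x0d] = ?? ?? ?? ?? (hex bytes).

MEM[0x02,0x19,0x18,0x0d] = ee 75 af ed

#0 dst[0x16+7] := {0x5a,0xed,0x4b,0xee,0x60,0xaf,0xfb}
#1 dst[0x1c+3] := {0xfb,0x16,0xc8}
#2 dst[0x01+5] := {0x4b,0xee,0x60,0xaf,0xfb}
#3 dst[0x17+6] := {0x4c,0x85,0x75,0xc0,0x5a,0xed}
#4 dst[0x17+2] := {0x60,0xaf}
query mem[0x02]=0xee, mem[0x19]=0x75, mem[0x18]=0xaf, mem[0x0d]=0xed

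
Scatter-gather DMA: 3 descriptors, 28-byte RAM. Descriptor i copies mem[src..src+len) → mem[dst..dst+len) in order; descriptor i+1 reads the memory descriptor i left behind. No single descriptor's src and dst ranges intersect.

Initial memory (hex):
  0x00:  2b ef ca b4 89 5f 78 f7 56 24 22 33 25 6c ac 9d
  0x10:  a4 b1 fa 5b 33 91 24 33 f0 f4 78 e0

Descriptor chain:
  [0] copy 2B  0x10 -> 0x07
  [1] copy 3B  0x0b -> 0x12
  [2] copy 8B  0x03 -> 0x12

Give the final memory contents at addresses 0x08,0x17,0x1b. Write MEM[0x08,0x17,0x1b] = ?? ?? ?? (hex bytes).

D0: mem[0x07..0x08] <- [a4 b1]
D1: mem[0x12..0x14] <- [33 25 6c]
D2: mem[0x12..0x19] <- [b4 89 5f 78 a4 b1 24 22]
query mem[0x08]=0xb1, mem[0x17]=0xb1, mem[0x1b]=0xe0

MEM[0x08,0x17,0x1b] = b1 b1 e0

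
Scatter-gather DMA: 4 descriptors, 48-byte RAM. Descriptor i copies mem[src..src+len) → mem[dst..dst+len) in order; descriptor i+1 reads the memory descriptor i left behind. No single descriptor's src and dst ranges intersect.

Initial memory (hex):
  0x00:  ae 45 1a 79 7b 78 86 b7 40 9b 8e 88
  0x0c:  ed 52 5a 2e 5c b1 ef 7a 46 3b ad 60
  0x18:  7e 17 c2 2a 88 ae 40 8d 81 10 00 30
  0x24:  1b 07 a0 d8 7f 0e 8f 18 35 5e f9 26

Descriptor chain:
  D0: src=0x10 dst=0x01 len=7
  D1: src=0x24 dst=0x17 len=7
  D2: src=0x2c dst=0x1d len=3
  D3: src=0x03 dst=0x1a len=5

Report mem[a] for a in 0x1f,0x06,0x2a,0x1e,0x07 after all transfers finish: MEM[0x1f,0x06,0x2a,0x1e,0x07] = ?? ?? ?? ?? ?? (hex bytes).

D0: mem[0x01..0x07] <- [5c b1 ef 7a 46 3b ad]
D1: mem[0x17..0x1d] <- [1b 07 a0 d8 7f 0e 8f]
D2: mem[0x1d..0x1f] <- [35 5e f9]
D3: mem[0x1a..0x1e] <- [ef 7a 46 3b ad]
query mem[0x1f]=0xf9, mem[0x06]=0x3b, mem[0x2a]=0x8f, mem[0x1e]=0xad, mem[0x07]=0xad

MEM[0x1f,0x06,0x2a,0x1e,0x07] = f9 3b 8f ad ad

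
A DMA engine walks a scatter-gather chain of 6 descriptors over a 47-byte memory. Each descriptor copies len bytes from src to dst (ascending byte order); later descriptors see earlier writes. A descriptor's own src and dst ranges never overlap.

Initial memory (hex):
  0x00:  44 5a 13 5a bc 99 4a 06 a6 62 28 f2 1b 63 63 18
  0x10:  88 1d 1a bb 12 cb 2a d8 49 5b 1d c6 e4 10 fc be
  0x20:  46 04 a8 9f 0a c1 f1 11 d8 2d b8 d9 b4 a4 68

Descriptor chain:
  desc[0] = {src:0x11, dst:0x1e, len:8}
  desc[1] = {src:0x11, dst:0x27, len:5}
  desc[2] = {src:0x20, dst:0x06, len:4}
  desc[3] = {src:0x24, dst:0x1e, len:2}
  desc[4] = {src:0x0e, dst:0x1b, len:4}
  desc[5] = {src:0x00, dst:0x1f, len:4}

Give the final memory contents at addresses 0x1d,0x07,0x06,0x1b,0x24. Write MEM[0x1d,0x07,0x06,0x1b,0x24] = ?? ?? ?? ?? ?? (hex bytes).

#0 dst[0x1e+8] := {0x1d,0x1a,0xbb,0x12,0xcb,0x2a,0xd8,0x49}
#1 dst[0x27+5] := {0x1d,0x1a,0xbb,0x12,0xcb}
#2 dst[0x06+4] := {0xbb,0x12,0xcb,0x2a}
#3 dst[0x1e+2] := {0xd8,0x49}
#4 dst[0x1b+4] := {0x63,0x18,0x88,0x1d}
#5 dst[0x1f+4] := {0x44,0x5a,0x13,0x5a}
query mem[0x1d]=0x88, mem[0x07]=0x12, mem[0x06]=0xbb, mem[0x1b]=0x63, mem[0x24]=0xd8

MEM[0x1d,0x07,0x06,0x1b,0x24] = 88 12 bb 63 d8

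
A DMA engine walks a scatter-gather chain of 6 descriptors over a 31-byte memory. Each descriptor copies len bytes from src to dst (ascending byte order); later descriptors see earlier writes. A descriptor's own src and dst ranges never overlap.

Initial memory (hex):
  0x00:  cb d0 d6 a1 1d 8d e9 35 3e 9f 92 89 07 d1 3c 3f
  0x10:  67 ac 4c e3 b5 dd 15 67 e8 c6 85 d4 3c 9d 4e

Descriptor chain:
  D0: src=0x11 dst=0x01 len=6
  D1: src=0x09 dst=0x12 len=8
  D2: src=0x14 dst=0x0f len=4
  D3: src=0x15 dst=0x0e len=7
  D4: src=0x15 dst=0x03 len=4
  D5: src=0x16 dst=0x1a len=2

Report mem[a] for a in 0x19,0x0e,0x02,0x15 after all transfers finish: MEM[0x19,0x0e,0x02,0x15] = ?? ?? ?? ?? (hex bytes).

[0] 0x11->0x01 len=6 : ac 4c e3 b5 dd 15
[1] 0x09->0x12 len=8 : 9f 92 89 07 d1 3c 3f 67
[2] 0x14->0x0f len=4 : 89 07 d1 3c
[3] 0x15->0x0e len=7 : 07 d1 3c 3f 67 85 d4
[4] 0x15->0x03 len=4 : 07 d1 3c 3f
[5] 0x16->0x1a len=2 : d1 3c
query mem[0x19]=0x67, mem[0x0e]=0x07, mem[0x02]=0x4c, mem[0x15]=0x07

MEM[0x19,0x0e,0x02,0x15] = 67 07 4c 07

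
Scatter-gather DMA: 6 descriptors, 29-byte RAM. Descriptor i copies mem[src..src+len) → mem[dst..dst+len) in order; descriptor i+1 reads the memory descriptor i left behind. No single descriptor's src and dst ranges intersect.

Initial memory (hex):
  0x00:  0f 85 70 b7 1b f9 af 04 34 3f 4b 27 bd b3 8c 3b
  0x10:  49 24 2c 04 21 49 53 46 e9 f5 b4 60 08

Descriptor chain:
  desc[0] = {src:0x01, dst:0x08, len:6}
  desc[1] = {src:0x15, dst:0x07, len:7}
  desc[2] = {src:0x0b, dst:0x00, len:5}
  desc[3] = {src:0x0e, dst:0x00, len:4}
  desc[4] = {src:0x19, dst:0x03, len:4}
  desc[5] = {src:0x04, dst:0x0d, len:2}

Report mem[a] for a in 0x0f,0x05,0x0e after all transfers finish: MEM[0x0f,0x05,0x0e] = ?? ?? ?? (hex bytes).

MEM[0x0f,0x05,0x0e] = 3b 60 60

[0] 0x01->0x08 len=6 : 85 70 b7 1b f9 af
[1] 0x15->0x07 len=7 : 49 53 46 e9 f5 b4 60
[2] 0x0b->0x00 len=5 : f5 b4 60 8c 3b
[3] 0x0e->0x00 len=4 : 8c 3b 49 24
[4] 0x19->0x03 len=4 : f5 b4 60 08
[5] 0x04->0x0d len=2 : b4 60
query mem[0x0f]=0x3b, mem[0x05]=0x60, mem[0x0e]=0x60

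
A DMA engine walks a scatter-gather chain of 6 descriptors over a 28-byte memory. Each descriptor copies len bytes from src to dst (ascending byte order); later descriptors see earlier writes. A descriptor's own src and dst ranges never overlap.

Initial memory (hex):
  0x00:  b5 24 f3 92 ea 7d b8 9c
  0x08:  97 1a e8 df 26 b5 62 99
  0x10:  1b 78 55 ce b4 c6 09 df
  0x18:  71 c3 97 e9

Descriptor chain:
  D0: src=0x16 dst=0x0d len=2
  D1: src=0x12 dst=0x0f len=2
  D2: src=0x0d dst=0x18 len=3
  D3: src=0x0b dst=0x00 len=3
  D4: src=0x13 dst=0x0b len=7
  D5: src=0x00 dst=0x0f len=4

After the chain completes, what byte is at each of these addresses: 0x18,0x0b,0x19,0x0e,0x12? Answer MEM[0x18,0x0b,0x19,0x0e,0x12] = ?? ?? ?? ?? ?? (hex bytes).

[0] 0x16->0x0d len=2 : 09 df
[1] 0x12->0x0f len=2 : 55 ce
[2] 0x0d->0x18 len=3 : 09 df 55
[3] 0x0b->0x00 len=3 : df 26 09
[4] 0x13->0x0b len=7 : ce b4 c6 09 df 09 df
[5] 0x00->0x0f len=4 : df 26 09 92
query mem[0x18]=0x09, mem[0x0b]=0xce, mem[0x19]=0xdf, mem[0x0e]=0x09, mem[0x12]=0x92

MEM[0x18,0x0b,0x19,0x0e,0x12] = 09 ce df 09 92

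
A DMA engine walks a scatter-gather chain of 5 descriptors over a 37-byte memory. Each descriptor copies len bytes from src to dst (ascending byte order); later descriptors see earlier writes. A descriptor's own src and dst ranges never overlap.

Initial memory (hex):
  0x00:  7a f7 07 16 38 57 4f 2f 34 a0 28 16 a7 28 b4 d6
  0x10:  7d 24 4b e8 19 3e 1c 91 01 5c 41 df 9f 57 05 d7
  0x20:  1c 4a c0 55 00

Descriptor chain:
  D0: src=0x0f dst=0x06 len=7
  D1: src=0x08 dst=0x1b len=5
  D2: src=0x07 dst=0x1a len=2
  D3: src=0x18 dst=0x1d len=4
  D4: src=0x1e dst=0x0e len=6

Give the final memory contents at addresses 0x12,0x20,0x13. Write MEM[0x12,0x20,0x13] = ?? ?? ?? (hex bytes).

MEM[0x12,0x20,0x13] = c0 24 55

[0] 0x0f->0x06 len=7 : d6 7d 24 4b e8 19 3e
[1] 0x08->0x1b len=5 : 24 4b e8 19 3e
[2] 0x07->0x1a len=2 : 7d 24
[3] 0x18->0x1d len=4 : 01 5c 7d 24
[4] 0x1e->0x0e len=6 : 5c 7d 24 4a c0 55
query mem[0x12]=0xc0, mem[0x20]=0x24, mem[0x13]=0x55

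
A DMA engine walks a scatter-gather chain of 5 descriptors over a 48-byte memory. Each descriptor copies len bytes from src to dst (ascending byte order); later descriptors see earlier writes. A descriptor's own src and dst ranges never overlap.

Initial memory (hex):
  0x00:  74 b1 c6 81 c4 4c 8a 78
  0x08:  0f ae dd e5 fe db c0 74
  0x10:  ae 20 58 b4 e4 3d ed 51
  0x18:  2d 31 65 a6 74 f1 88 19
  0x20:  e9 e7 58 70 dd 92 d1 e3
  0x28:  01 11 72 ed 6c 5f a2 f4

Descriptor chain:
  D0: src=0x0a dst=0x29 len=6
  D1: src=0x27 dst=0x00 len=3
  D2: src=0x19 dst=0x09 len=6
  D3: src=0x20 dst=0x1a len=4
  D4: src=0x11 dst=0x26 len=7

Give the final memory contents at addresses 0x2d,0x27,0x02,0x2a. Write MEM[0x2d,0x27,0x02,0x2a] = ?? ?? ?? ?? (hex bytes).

MEM[0x2d,0x27,0x02,0x2a] = c0 58 dd 3d

#0 dst[0x29+6] := {0xdd,0xe5,0xfe,0xdb,0xc0,0x74}
#1 dst[0x00+3] := {0xe3,0x01,0xdd}
#2 dst[0x09+6] := {0x31,0x65,0xa6,0x74,0xf1,0x88}
#3 dst[0x1a+4] := {0xe9,0xe7,0x58,0x70}
#4 dst[0x26+7] := {0x20,0x58,0xb4,0xe4,0x3d,0xed,0x51}
query mem[0x2d]=0xc0, mem[0x27]=0x58, mem[0x02]=0xdd, mem[0x2a]=0x3d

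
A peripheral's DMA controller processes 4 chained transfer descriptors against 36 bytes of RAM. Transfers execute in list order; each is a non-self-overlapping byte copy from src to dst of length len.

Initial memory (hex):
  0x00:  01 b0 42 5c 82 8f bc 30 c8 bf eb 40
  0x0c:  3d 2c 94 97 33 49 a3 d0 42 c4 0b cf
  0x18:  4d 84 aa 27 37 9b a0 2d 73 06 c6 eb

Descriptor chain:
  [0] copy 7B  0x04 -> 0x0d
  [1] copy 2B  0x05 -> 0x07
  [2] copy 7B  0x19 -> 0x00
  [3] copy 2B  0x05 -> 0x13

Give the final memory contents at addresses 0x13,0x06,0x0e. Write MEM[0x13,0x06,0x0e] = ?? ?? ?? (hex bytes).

MEM[0x13,0x06,0x0e] = a0 2d 8f

#0 dst[0x0d+7] := {0x82,0x8f,0xbc,0x30,0xc8,0xbf,0xeb}
#1 dst[0x07+2] := {0x8f,0xbc}
#2 dst[0x00+7] := {0x84,0xaa,0x27,0x37,0x9b,0xa0,0x2d}
#3 dst[0x13+2] := {0xa0,0x2d}
query mem[0x13]=0xa0, mem[0x06]=0x2d, mem[0x0e]=0x8f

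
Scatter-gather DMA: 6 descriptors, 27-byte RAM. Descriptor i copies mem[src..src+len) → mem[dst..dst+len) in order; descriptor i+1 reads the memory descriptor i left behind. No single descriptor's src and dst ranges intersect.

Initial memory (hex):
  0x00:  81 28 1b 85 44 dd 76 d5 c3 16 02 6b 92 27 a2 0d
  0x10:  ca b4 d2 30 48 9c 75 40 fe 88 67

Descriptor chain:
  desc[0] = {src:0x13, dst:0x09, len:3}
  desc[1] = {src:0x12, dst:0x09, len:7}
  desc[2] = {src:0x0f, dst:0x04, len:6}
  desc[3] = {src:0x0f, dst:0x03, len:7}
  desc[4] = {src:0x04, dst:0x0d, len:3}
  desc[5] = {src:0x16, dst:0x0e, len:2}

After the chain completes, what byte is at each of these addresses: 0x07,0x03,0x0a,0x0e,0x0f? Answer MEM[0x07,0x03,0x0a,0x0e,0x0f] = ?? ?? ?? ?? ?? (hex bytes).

  after D0: wrote 3B at 0x09 = 30489c
  after D1: wrote 7B at 0x09 = d230489c7540fe
  after D2: wrote 6B at 0x04 = fecab4d23048
  after D3: wrote 7B at 0x03 = fecab4d230489c
  after D4: wrote 3B at 0x0d = cab4d2
  after D5: wrote 2B at 0x0e = 7540
query mem[0x07]=0x30, mem[0x03]=0xfe, mem[0x0a]=0x30, mem[0x0e]=0x75, mem[0x0f]=0x40

MEM[0x07,0x03,0x0a,0x0e,0x0f] = 30 fe 30 75 40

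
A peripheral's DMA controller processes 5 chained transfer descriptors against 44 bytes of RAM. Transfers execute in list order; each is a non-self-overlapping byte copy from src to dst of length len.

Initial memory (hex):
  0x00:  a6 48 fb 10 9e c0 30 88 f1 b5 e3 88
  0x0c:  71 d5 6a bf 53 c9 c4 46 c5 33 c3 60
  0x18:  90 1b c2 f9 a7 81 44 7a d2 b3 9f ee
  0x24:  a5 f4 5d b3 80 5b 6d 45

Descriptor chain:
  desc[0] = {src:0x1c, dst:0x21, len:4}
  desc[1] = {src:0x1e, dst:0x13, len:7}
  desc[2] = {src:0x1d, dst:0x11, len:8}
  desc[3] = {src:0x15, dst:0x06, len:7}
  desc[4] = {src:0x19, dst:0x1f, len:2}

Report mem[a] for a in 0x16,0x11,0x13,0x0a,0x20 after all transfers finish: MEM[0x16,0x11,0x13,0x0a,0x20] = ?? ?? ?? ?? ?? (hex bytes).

MEM[0x16,0x11,0x13,0x0a,0x20] = 81 81 7a 7a c2

D0: mem[0x21..0x24] <- [a7 81 44 7a]
D1: mem[0x13..0x19] <- [44 7a d2 a7 81 44 7a]
D2: mem[0x11..0x18] <- [81 44 7a d2 a7 81 44 7a]
D3: mem[0x06..0x0c] <- [a7 81 44 7a 7a c2 f9]
D4: mem[0x1f..0x20] <- [7a c2]
query mem[0x16]=0x81, mem[0x11]=0x81, mem[0x13]=0x7a, mem[0x0a]=0x7a, mem[0x20]=0xc2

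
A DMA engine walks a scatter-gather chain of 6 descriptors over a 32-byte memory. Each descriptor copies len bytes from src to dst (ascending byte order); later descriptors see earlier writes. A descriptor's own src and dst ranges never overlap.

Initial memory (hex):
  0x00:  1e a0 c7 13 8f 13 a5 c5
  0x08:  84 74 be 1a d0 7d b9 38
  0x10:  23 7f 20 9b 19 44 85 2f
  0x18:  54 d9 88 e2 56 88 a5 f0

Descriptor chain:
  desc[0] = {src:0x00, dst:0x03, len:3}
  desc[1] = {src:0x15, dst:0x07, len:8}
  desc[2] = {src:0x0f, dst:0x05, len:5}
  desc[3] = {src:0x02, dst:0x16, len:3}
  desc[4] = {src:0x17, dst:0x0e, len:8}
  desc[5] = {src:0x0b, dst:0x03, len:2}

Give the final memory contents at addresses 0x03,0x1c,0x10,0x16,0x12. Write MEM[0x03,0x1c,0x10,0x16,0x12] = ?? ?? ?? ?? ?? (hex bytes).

MEM[0x03,0x1c,0x10,0x16,0x12] = d9 56 d9 c7 e2

D0: mem[0x03..0x05] <- [1e a0 c7]
D1: mem[0x07..0x0e] <- [44 85 2f 54 d9 88 e2 56]
D2: mem[0x05..0x09] <- [38 23 7f 20 9b]
D3: mem[0x16..0x18] <- [c7 1e a0]
D4: mem[0x0e..0x15] <- [1e a0 d9 88 e2 56 88 a5]
D5: mem[0x03..0x04] <- [d9 88]
query mem[0x03]=0xd9, mem[0x1c]=0x56, mem[0x10]=0xd9, mem[0x16]=0xc7, mem[0x12]=0xe2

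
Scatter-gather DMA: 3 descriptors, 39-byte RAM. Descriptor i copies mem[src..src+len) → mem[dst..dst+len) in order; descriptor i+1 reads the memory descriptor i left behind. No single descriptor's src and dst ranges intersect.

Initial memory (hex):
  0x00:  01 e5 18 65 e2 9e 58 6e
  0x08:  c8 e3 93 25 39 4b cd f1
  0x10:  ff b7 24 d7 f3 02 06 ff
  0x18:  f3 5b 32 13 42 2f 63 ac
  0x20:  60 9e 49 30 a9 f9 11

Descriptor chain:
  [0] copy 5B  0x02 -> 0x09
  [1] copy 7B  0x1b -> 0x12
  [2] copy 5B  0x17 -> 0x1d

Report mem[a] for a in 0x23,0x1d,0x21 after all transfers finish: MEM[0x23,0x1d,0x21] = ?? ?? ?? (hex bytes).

MEM[0x23,0x1d,0x21] = 30 60 13

#0 dst[0x09+5] := {0x18,0x65,0xe2,0x9e,0x58}
#1 dst[0x12+7] := {0x13,0x42,0x2f,0x63,0xac,0x60,0x9e}
#2 dst[0x1d+5] := {0x60,0x9e,0x5b,0x32,0x13}
query mem[0x23]=0x30, mem[0x1d]=0x60, mem[0x21]=0x13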